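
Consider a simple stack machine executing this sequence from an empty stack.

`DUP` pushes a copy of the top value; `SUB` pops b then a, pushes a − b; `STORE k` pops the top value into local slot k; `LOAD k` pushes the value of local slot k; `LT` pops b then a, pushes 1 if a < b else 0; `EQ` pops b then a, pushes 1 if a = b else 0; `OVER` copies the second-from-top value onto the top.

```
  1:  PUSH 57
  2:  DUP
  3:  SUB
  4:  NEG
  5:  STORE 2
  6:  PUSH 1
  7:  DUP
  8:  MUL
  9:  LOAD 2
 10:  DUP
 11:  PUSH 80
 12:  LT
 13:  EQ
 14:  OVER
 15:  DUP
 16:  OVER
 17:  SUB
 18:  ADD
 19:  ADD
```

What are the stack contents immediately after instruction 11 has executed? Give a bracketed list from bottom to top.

[1, 0, 0, 80]

PUSH 57 -> 57
DUP     -> 57 57
SUB     -> 0
NEG     -> 0
STORE 2 -> (empty)
PUSH 1  -> 1
DUP     -> 1 1
MUL     -> 1
LOAD 2  -> 1 0
DUP     -> 1 0 0
PUSH 80 -> 1 0 0 80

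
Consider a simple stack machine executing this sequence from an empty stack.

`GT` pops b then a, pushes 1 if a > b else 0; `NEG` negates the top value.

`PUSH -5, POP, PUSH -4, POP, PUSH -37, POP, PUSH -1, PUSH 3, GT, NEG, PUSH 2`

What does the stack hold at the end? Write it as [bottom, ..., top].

[0, 2]

PUSH -5  -> [-5]
POP      -> []
PUSH -4  -> [-4]
POP      -> []
PUSH -37 -> [-37]
POP      -> []
PUSH -1  -> [-1]
PUSH 3   -> [-1, 3]
GT       -> [0]
NEG      -> [0]
PUSH 2   -> [0, 2]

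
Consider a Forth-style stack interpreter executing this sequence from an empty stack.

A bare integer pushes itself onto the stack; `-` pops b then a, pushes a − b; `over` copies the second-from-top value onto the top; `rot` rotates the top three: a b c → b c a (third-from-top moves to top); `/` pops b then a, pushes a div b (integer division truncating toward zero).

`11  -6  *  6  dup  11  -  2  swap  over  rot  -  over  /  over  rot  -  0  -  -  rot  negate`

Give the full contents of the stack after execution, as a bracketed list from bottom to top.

[6, 0, 66]

11     → 11
-6     → 11 -6
*      → -66
6      → -66 6
dup    → -66 6 6
11     → -66 6 6 11
-      → -66 6 -5
2      → -66 6 -5 2
swap   → -66 6 2 -5
over   → -66 6 2 -5 2
rot    → -66 6 -5 2 2
-      → -66 6 -5 0
over   → -66 6 -5 0 -5
/      → -66 6 -5 0
over   → -66 6 -5 0 -5
rot    → -66 6 0 -5 -5
-      → -66 6 0 0
0      → -66 6 0 0 0
-      → -66 6 0 0
-      → -66 6 0
rot    → 6 0 -66
negate → 6 0 66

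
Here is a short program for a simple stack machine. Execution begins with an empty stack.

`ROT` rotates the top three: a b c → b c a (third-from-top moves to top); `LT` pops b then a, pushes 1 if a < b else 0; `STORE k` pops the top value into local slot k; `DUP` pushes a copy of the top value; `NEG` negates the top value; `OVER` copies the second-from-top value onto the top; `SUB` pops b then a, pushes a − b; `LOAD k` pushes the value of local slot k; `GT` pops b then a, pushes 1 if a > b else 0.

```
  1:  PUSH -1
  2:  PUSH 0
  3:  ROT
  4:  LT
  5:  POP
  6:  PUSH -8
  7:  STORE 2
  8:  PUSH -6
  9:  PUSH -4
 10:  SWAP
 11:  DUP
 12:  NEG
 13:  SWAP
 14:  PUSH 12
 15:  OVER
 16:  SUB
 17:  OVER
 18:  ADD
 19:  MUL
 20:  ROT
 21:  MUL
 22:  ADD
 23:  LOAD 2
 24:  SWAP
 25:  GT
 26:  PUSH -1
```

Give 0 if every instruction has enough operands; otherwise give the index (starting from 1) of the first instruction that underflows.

3

PUSH -1 -> [-1]
PUSH 0  -> [-1, 0]
ROT  — needs 3 operands, stack has 2 → underflow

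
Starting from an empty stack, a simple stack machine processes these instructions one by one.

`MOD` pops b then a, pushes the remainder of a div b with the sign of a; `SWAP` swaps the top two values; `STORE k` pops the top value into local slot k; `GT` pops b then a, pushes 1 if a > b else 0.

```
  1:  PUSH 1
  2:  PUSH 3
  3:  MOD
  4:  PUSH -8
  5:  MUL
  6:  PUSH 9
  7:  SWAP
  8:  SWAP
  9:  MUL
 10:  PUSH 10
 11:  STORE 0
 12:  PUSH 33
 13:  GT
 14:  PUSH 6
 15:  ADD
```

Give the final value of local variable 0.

10

PUSH 1   [1]
PUSH 3   [1, 3]
MOD      [1]
PUSH -8  [1, -8]
MUL      [-8]
PUSH 9   [-8, 9]
SWAP     [9, -8]
SWAP     [-8, 9]
MUL      [-72]
PUSH 10  [-72, 10]
STORE 0  [-72]
PUSH 33  [-72, 33]
GT       [0]
PUSH 6   [0, 6]
ADD      [6]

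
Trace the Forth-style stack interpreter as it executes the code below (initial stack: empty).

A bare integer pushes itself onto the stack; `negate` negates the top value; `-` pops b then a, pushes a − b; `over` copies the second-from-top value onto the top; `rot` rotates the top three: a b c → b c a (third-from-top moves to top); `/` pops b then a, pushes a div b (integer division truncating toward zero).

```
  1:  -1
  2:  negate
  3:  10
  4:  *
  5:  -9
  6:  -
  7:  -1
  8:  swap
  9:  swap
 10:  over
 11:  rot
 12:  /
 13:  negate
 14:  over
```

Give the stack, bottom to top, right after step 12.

[-1, 1]

-1     -> [-1]
negate -> [1]
10     -> [1, 10]
*      -> [10]
-9     -> [10, -9]
-      -> [19]
-1     -> [19, -1]
swap   -> [-1, 19]
swap   -> [19, -1]
over   -> [19, -1, 19]
rot    -> [-1, 19, 19]
/      -> [-1, 1]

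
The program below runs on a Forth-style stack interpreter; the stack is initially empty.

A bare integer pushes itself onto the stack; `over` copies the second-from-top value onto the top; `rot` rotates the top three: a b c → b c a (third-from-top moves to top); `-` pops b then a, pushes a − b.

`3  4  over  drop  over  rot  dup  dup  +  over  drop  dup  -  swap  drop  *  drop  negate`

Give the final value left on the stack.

-4

3       [3]
4       [3, 4]
over    [3, 4, 3]
drop    [3, 4]
over    [3, 4, 3]
rot     [4, 3, 3]
dup     [4, 3, 3, 3]
dup     [4, 3, 3, 3, 3]
+       [4, 3, 3, 6]
over    [4, 3, 3, 6, 3]
drop    [4, 3, 3, 6]
dup     [4, 3, 3, 6, 6]
-       [4, 3, 3, 0]
swap    [4, 3, 0, 3]
drop    [4, 3, 0]
*       [4, 0]
drop    [4]
negate  [-4]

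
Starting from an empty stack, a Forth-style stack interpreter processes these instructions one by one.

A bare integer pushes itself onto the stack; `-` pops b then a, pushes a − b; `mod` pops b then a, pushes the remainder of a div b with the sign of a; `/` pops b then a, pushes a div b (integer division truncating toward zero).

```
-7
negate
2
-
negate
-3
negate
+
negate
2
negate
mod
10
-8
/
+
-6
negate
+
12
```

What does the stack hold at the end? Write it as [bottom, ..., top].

-7     → [-7]
negate → [7]
2      → [7, 2]
-      → [5]
negate → [-5]
-3     → [-5, -3]
negate → [-5, 3]
+      → [-2]
negate → [2]
2      → [2, 2]
negate → [2, -2]
mod    → [0]
10     → [0, 10]
-8     → [0, 10, -8]
/      → [0, -1]
+      → [-1]
-6     → [-1, -6]
negate → [-1, 6]
+      → [5]
12     → [5, 12]

[5, 12]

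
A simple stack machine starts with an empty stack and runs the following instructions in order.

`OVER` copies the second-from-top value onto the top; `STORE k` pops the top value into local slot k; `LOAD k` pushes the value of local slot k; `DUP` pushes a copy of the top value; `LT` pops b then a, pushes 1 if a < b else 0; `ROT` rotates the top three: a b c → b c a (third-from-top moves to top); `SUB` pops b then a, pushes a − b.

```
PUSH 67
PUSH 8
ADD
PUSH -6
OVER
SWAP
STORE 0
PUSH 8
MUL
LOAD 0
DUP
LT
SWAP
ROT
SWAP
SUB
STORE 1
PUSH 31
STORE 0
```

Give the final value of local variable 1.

-525

PUSH 67 → 67
PUSH 8  → 67 8
ADD     → 75
PUSH -6 → 75 -6
OVER    → 75 -6 75
SWAP    → 75 75 -6
STORE 0 → 75 75
PUSH 8  → 75 75 8
MUL     → 75 600
LOAD 0  → 75 600 -6
DUP     → 75 600 -6 -6
LT      → 75 600 0
SWAP    → 75 0 600
ROT     → 0 600 75
SWAP    → 0 75 600
SUB     → 0 -525
STORE 1 → 0
PUSH 31 → 0 31
STORE 0 → 0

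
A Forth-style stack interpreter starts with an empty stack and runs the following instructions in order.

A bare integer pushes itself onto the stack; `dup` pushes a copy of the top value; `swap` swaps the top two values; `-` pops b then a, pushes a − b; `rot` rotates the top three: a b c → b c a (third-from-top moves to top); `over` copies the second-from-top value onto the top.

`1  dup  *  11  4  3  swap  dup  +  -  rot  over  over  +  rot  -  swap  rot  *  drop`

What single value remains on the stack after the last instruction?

1

1    -> 1
dup  -> 1 1
*    -> 1
11   -> 1 11
4    -> 1 11 4
3    -> 1 11 4 3
swap -> 1 11 3 4
dup  -> 1 11 3 4 4
+    -> 1 11 3 8
-    -> 1 11 -5
rot  -> 11 -5 1
over -> 11 -5 1 -5
over -> 11 -5 1 -5 1
+    -> 11 -5 1 -4
rot  -> 11 1 -4 -5
-    -> 11 1 1
swap -> 11 1 1
rot  -> 1 1 11
*    -> 1 11
drop -> 1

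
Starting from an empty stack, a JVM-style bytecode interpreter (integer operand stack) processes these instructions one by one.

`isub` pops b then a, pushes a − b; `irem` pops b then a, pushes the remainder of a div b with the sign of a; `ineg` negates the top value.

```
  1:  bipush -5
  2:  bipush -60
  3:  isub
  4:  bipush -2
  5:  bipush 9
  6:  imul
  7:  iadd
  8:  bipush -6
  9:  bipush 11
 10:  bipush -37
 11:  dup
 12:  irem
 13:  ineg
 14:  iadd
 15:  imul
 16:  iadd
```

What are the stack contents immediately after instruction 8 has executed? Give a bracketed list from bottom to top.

bipush -5  -> -5
bipush -60 -> -5 -60
isub       -> 55
bipush -2  -> 55 -2
bipush 9   -> 55 -2 9
imul       -> 55 -18
iadd       -> 37
bipush -6  -> 37 -6

[37, -6]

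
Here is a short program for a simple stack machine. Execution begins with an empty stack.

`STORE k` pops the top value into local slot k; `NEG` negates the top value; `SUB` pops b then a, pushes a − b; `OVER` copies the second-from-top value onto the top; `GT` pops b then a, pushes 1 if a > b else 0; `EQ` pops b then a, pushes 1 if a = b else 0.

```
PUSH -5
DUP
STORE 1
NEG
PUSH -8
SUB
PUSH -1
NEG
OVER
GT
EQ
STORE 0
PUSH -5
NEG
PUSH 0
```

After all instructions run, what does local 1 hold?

PUSH -5 → -5
DUP     → -5 -5
STORE 1 → -5
NEG     → 5
PUSH -8 → 5 -8
SUB     → 13
PUSH -1 → 13 -1
NEG     → 13 1
OVER    → 13 1 13
GT      → 13 0
EQ      → 0
STORE 0 → (empty)
PUSH -5 → -5
NEG     → 5
PUSH 0  → 5 0

-5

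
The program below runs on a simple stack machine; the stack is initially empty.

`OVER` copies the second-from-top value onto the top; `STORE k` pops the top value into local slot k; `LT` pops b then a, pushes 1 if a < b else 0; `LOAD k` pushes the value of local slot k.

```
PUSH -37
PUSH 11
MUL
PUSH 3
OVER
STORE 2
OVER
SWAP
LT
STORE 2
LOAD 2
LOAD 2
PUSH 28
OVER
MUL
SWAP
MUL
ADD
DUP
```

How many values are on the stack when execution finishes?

3

PUSH -37 : -37
PUSH 11  : -37 11
MUL      : -407
PUSH 3   : -407 3
OVER     : -407 3 -407
STORE 2  : -407 3
OVER     : -407 3 -407
SWAP     : -407 -407 3
LT       : -407 1
STORE 2  : -407
LOAD 2   : -407 1
LOAD 2   : -407 1 1
PUSH 28  : -407 1 1 28
OVER     : -407 1 1 28 1
MUL      : -407 1 1 28
SWAP     : -407 1 28 1
MUL      : -407 1 28
ADD      : -407 29
DUP      : -407 29 29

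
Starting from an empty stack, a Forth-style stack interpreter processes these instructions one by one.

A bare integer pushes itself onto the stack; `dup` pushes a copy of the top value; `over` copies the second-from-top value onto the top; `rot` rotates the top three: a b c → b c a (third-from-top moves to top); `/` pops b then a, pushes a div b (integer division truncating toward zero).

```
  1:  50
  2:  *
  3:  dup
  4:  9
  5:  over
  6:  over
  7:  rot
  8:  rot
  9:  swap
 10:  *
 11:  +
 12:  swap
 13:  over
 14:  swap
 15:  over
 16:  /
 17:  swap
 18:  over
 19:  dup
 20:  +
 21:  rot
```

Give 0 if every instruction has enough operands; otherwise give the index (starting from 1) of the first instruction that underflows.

2

50 -> 50
*  — needs 2 operands, stack has 1 → underflow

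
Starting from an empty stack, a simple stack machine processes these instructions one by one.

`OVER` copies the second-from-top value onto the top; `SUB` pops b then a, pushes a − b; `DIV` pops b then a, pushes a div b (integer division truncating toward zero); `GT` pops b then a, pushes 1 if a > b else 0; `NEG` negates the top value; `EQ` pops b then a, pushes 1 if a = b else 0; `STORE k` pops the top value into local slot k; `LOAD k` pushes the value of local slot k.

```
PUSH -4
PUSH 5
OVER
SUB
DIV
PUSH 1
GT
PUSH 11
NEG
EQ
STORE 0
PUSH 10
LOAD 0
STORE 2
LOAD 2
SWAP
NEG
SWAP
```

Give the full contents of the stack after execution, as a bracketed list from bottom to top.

PUSH -4 -> -4
PUSH 5  -> -4 5
OVER    -> -4 5 -4
SUB     -> -4 9
DIV     -> 0
PUSH 1  -> 0 1
GT      -> 0
PUSH 11 -> 0 11
NEG     -> 0 -11
EQ      -> 0
STORE 0 -> (empty)
PUSH 10 -> 10
LOAD 0  -> 10 0
STORE 2 -> 10
LOAD 2  -> 10 0
SWAP    -> 0 10
NEG     -> 0 -10
SWAP    -> -10 0

[-10, 0]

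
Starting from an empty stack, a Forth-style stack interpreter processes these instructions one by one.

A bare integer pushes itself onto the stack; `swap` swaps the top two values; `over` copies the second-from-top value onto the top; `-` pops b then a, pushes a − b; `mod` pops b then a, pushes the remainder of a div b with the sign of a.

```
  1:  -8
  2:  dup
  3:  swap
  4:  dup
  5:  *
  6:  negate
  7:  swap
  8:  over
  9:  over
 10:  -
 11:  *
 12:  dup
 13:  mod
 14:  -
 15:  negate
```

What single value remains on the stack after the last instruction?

-8     -> [-8]
dup    -> [-8, -8]
swap   -> [-8, -8]
dup    -> [-8, -8, -8]
*      -> [-8, 64]
negate -> [-8, -64]
swap   -> [-64, -8]
over   -> [-64, -8, -64]
over   -> [-64, -8, -64, -8]
-      -> [-64, -8, -56]
*      -> [-64, 448]
dup    -> [-64, 448, 448]
mod    -> [-64, 0]
-      -> [-64]
negate -> [64]

64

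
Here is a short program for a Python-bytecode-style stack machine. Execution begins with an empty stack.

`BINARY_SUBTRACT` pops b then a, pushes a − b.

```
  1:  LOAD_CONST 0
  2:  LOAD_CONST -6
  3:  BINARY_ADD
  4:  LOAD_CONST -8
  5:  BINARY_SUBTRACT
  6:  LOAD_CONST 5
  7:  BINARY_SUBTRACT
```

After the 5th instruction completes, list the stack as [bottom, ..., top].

LOAD_CONST 0     [0]
LOAD_CONST -6    [0, -6]
BINARY_ADD       [-6]
LOAD_CONST -8    [-6, -8]
BINARY_SUBTRACT  [2]

[2]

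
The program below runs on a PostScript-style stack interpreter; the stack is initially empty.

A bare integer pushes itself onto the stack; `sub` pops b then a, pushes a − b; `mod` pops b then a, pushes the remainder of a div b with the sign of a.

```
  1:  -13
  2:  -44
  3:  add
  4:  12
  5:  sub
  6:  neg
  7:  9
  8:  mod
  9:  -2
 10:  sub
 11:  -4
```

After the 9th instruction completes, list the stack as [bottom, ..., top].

[6, -2]

-13  -13
-44  -13 -44
add  -57
12   -57 12
sub  -69
neg  69
9    69 9
mod  6
-2   6 -2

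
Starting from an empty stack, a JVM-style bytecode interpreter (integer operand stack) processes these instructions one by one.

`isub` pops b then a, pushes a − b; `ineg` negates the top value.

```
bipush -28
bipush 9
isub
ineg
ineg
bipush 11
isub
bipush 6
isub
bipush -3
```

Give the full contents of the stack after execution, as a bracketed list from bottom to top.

bipush -28 : -28
bipush 9   : -28 9
isub       : -37
ineg       : 37
ineg       : -37
bipush 11  : -37 11
isub       : -48
bipush 6   : -48 6
isub       : -54
bipush -3  : -54 -3

[-54, -3]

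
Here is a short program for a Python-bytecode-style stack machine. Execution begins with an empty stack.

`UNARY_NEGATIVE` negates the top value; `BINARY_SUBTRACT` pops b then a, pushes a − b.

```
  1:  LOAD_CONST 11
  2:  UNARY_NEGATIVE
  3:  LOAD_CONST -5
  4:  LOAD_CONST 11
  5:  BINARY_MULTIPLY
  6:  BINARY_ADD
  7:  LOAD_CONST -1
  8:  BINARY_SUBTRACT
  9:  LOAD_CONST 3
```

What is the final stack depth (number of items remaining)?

2

LOAD_CONST 11   -> 11
UNARY_NEGATIVE  -> -11
LOAD_CONST -5   -> -11 -5
LOAD_CONST 11   -> -11 -5 11
BINARY_MULTIPLY -> -11 -55
BINARY_ADD      -> -66
LOAD_CONST -1   -> -66 -1
BINARY_SUBTRACT -> -65
LOAD_CONST 3    -> -65 3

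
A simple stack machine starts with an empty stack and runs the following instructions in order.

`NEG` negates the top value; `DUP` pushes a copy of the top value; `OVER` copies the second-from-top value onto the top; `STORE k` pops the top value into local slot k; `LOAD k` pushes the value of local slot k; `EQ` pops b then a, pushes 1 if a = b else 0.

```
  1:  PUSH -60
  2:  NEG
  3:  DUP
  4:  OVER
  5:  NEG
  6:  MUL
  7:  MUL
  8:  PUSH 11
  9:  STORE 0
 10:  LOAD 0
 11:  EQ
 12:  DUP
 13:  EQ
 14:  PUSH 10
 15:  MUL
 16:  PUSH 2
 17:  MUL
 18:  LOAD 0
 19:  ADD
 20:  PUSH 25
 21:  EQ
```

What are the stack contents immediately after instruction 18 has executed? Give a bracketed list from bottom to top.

[20, 11]

PUSH -60 : -60
NEG      : 60
DUP      : 60 60
OVER     : 60 60 60
NEG      : 60 60 -60
MUL      : 60 -3600
MUL      : -216000
PUSH 11  : -216000 11
STORE 0  : -216000
LOAD 0   : -216000 11
EQ       : 0
DUP      : 0 0
EQ       : 1
PUSH 10  : 1 10
MUL      : 10
PUSH 2   : 10 2
MUL      : 20
LOAD 0   : 20 11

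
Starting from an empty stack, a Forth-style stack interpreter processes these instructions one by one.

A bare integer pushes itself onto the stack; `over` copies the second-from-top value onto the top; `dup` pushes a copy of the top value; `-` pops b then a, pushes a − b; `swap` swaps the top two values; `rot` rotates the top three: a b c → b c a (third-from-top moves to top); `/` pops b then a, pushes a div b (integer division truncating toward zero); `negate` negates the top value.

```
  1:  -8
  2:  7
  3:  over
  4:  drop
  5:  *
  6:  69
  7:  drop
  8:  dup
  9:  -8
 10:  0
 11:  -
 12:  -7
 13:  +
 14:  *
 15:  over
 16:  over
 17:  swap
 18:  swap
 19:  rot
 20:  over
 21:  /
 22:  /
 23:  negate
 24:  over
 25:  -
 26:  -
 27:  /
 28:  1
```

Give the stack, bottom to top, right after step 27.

[0]

-8      [-8]
7       [-8, 7]
over    [-8, 7, -8]
drop    [-8, 7]
*       [-56]
69      [-56, 69]
drop    [-56]
dup     [-56, -56]
-8      [-56, -56, -8]
0       [-56, -56, -8, 0]
-       [-56, -56, -8]
-7      [-56, -56, -8, -7]
+       [-56, -56, -15]
*       [-56, 840]
over    [-56, 840, -56]
over    [-56, 840, -56, 840]
swap    [-56, 840, 840, -56]
swap    [-56, 840, -56, 840]
rot     [-56, -56, 840, 840]
over    [-56, -56, 840, 840, 840]
/       [-56, -56, 840, 1]
/       [-56, -56, 840]
negate  [-56, -56, -840]
over    [-56, -56, -840, -56]
-       [-56, -56, -784]
-       [-56, 728]
/       [0]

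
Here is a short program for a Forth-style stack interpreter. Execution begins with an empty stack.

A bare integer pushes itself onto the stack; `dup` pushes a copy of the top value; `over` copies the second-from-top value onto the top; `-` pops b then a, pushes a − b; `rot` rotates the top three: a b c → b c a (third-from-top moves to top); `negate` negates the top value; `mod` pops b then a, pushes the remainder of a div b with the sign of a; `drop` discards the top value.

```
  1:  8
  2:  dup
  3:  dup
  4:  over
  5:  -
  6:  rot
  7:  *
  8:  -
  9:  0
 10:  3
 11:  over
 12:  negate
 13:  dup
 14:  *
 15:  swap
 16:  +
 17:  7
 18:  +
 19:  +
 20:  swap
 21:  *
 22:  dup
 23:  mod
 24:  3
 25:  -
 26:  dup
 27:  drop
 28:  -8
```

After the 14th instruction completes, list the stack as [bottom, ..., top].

8      : [8]
dup    : [8, 8]
dup    : [8, 8, 8]
over   : [8, 8, 8, 8]
-      : [8, 8, 0]
rot    : [8, 0, 8]
*      : [8, 0]
-      : [8]
0      : [8, 0]
3      : [8, 0, 3]
over   : [8, 0, 3, 0]
negate : [8, 0, 3, 0]
dup    : [8, 0, 3, 0, 0]
*      : [8, 0, 3, 0]

[8, 0, 3, 0]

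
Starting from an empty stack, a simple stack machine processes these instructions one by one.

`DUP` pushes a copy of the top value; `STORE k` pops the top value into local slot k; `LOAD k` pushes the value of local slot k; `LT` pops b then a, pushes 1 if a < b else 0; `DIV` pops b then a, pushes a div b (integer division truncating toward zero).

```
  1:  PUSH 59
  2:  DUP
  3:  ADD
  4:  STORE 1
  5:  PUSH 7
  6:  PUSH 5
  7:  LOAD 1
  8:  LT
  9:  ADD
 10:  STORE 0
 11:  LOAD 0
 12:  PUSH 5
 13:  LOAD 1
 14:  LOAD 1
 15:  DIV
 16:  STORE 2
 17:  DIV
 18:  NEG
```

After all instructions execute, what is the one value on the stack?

-1

PUSH 59 → [59]
DUP     → [59, 59]
ADD     → [118]
STORE 1 → []
PUSH 7  → [7]
PUSH 5  → [7, 5]
LOAD 1  → [7, 5, 118]
LT      → [7, 1]
ADD     → [8]
STORE 0 → []
LOAD 0  → [8]
PUSH 5  → [8, 5]
LOAD 1  → [8, 5, 118]
LOAD 1  → [8, 5, 118, 118]
DIV     → [8, 5, 1]
STORE 2 → [8, 5]
DIV     → [1]
NEG     → [-1]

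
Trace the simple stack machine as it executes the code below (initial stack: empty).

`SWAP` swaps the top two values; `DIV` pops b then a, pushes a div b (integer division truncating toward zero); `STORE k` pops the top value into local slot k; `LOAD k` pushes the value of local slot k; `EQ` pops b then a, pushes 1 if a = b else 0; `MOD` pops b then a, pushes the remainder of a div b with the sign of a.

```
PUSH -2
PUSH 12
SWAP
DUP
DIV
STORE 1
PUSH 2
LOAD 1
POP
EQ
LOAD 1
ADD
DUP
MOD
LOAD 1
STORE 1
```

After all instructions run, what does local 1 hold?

PUSH -2 : -2
PUSH 12 : -2 12
SWAP    : 12 -2
DUP     : 12 -2 -2
DIV     : 12 1
STORE 1 : 12
PUSH 2  : 12 2
LOAD 1  : 12 2 1
POP     : 12 2
EQ      : 0
LOAD 1  : 0 1
ADD     : 1
DUP     : 1 1
MOD     : 0
LOAD 1  : 0 1
STORE 1 : 0

1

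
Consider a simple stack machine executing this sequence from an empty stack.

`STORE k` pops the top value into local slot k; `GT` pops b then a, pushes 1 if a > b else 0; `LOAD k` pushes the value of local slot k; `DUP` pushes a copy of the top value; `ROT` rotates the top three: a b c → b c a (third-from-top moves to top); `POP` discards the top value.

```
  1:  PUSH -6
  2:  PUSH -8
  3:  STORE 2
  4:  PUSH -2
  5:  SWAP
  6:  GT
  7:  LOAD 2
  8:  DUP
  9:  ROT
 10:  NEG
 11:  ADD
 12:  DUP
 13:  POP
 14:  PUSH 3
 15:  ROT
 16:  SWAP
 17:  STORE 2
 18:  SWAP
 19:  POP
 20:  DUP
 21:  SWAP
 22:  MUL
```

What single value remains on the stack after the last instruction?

64

PUSH -6 → [-6]
PUSH -8 → [-6, -8]
STORE 2 → [-6]
PUSH -2 → [-6, -2]
SWAP    → [-2, -6]
GT      → [1]
LOAD 2  → [1, -8]
DUP     → [1, -8, -8]
ROT     → [-8, -8, 1]
NEG     → [-8, -8, -1]
ADD     → [-8, -9]
DUP     → [-8, -9, -9]
POP     → [-8, -9]
PUSH 3  → [-8, -9, 3]
ROT     → [-9, 3, -8]
SWAP    → [-9, -8, 3]
STORE 2 → [-9, -8]
SWAP    → [-8, -9]
POP     → [-8]
DUP     → [-8, -8]
SWAP    → [-8, -8]
MUL     → [64]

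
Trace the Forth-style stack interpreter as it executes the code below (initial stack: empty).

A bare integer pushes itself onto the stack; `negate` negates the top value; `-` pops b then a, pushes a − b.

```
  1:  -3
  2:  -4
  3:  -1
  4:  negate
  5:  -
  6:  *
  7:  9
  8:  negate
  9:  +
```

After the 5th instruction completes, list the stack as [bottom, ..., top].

-3     : [-3]
-4     : [-3, -4]
-1     : [-3, -4, -1]
negate : [-3, -4, 1]
-      : [-3, -5]

[-3, -5]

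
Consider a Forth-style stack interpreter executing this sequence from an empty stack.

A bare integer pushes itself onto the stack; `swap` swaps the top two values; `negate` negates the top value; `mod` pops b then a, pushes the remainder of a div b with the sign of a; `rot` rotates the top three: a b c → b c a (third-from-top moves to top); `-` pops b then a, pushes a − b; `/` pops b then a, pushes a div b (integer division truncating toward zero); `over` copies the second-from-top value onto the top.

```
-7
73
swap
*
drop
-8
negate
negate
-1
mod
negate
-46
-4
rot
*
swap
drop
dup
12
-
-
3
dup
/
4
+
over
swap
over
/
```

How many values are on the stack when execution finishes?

-7     → [-7]
73     → [-7, 73]
swap   → [73, -7]
*      → [-511]
drop   → []
-8     → [-8]
negate → [8]
negate → [-8]
-1     → [-8, -1]
mod    → [0]
negate → [0]
-46    → [0, -46]
-4     → [0, -46, -4]
rot    → [-46, -4, 0]
*      → [-46, 0]
swap   → [0, -46]
drop   → [0]
dup    → [0, 0]
12     → [0, 0, 12]
-      → [0, -12]
-      → [12]
3      → [12, 3]
dup    → [12, 3, 3]
/      → [12, 1]
4      → [12, 1, 4]
+      → [12, 5]
over   → [12, 5, 12]
swap   → [12, 12, 5]
over   → [12, 12, 5, 12]
/      → [12, 12, 0]

3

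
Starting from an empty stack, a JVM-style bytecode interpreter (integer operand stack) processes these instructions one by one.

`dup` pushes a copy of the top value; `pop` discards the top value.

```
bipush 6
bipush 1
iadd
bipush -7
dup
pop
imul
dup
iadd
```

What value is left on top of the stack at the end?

-98

bipush 6  -> [6]
bipush 1  -> [6, 1]
iadd      -> [7]
bipush -7 -> [7, -7]
dup       -> [7, -7, -7]
pop       -> [7, -7]
imul      -> [-49]
dup       -> [-49, -49]
iadd      -> [-98]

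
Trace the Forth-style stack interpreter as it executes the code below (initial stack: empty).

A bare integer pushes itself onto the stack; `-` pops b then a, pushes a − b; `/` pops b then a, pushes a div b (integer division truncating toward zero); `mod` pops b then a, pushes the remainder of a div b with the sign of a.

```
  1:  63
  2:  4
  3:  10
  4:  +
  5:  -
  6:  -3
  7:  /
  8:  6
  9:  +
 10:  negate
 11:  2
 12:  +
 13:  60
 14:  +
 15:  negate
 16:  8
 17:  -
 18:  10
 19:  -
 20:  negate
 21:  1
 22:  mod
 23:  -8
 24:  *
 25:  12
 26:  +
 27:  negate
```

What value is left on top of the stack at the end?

-12

63     → 63
4      → 63 4
10     → 63 4 10
+      → 63 14
-      → 49
-3     → 49 -3
/      → -16
6      → -16 6
+      → -10
negate → 10
2      → 10 2
+      → 12
60     → 12 60
+      → 72
negate → -72
8      → -72 8
-      → -80
10     → -80 10
-      → -90
negate → 90
1      → 90 1
mod    → 0
-8     → 0 -8
*      → 0
12     → 0 12
+      → 12
negate → -12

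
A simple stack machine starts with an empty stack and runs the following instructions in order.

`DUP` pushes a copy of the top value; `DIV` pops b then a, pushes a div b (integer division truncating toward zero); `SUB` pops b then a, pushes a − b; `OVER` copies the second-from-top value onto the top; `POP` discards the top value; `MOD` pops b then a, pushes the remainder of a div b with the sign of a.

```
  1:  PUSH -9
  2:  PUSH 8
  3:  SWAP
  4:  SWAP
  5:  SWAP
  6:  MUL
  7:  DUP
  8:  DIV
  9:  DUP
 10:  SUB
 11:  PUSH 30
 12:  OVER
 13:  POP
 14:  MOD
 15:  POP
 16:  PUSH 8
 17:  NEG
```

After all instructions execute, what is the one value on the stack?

PUSH -9 -> [-9]
PUSH 8  -> [-9, 8]
SWAP    -> [8, -9]
SWAP    -> [-9, 8]
SWAP    -> [8, -9]
MUL     -> [-72]
DUP     -> [-72, -72]
DIV     -> [1]
DUP     -> [1, 1]
SUB     -> [0]
PUSH 30 -> [0, 30]
OVER    -> [0, 30, 0]
POP     -> [0, 30]
MOD     -> [0]
POP     -> []
PUSH 8  -> [8]
NEG     -> [-8]

-8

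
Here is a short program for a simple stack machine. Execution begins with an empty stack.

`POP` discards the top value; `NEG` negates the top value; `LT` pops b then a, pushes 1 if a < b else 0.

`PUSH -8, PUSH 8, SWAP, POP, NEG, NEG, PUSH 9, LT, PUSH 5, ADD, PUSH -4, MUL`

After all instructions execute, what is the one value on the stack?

-24

PUSH -8 : -8
PUSH 8  : -8 8
SWAP    : 8 -8
POP     : 8
NEG     : -8
NEG     : 8
PUSH 9  : 8 9
LT      : 1
PUSH 5  : 1 5
ADD     : 6
PUSH -4 : 6 -4
MUL     : -24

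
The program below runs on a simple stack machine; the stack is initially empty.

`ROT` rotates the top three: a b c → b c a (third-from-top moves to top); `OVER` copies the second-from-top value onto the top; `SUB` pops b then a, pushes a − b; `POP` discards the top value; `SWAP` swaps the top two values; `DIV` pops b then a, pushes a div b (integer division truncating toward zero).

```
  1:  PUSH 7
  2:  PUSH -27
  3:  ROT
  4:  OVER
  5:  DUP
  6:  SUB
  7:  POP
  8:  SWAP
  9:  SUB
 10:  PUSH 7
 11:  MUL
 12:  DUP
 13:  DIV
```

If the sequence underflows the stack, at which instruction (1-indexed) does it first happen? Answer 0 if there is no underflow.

PUSH 7   : 7
PUSH -27 : 7 -27
ROT  — needs 3 operands, stack has 2 → underflow

3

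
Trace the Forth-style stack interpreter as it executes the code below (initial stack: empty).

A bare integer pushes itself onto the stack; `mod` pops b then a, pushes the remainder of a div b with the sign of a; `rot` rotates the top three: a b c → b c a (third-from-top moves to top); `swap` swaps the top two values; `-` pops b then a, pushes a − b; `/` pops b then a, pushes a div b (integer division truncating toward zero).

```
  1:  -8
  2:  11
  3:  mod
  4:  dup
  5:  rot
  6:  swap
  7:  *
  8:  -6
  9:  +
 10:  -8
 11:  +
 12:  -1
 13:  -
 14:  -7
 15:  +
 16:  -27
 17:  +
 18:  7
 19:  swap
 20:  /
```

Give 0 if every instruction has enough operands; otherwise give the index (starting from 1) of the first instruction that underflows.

5

-8  → [-8]
11  → [-8, 11]
mod → [-8]
dup → [-8, -8]
rot  — needs 3 operands, stack has 2 → underflow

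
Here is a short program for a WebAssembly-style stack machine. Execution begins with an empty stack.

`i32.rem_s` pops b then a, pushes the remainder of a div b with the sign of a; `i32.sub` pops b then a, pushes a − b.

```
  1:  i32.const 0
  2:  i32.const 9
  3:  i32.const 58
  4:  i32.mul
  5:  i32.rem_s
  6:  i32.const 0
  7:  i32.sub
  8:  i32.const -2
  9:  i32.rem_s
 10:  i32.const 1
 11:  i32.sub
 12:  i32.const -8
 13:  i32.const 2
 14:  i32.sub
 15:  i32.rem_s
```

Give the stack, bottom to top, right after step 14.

[-1, -10]

i32.const 0  : 0
i32.const 9  : 0 9
i32.const 58 : 0 9 58
i32.mul      : 0 522
i32.rem_s    : 0
i32.const 0  : 0 0
i32.sub      : 0
i32.const -2 : 0 -2
i32.rem_s    : 0
i32.const 1  : 0 1
i32.sub      : -1
i32.const -8 : -1 -8
i32.const 2  : -1 -8 2
i32.sub      : -1 -10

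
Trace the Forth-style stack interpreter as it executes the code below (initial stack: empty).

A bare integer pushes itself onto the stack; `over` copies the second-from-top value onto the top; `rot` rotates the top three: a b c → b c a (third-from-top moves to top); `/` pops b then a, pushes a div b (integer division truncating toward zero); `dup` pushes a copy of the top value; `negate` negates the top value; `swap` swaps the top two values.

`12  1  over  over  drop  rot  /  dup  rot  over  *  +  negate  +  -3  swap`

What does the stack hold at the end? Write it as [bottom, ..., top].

[-3, -1]

12     : [12]
1      : [12, 1]
over   : [12, 1, 12]
over   : [12, 1, 12, 1]
drop   : [12, 1, 12]
rot    : [1, 12, 12]
/      : [1, 1]
dup    : [1, 1, 1]
rot    : [1, 1, 1]
over   : [1, 1, 1, 1]
*      : [1, 1, 1]
+      : [1, 2]
negate : [1, -2]
+      : [-1]
-3     : [-1, -3]
swap   : [-3, -1]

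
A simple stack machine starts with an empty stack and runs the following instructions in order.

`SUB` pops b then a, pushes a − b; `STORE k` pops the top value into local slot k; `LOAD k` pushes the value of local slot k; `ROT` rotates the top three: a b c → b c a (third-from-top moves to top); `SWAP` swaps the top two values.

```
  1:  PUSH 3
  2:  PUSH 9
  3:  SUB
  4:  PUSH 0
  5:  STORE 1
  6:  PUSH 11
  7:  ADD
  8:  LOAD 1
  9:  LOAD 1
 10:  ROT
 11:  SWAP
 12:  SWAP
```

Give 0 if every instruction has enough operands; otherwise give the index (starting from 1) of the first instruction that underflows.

PUSH 3   [3]
PUSH 9   [3, 9]
SUB      [-6]
PUSH 0   [-6, 0]
STORE 1  [-6]
PUSH 11  [-6, 11]
ADD      [5]
LOAD 1   [5, 0]
LOAD 1   [5, 0, 0]
ROT      [0, 0, 5]
SWAP     [0, 5, 0]
SWAP     [0, 0, 5]

0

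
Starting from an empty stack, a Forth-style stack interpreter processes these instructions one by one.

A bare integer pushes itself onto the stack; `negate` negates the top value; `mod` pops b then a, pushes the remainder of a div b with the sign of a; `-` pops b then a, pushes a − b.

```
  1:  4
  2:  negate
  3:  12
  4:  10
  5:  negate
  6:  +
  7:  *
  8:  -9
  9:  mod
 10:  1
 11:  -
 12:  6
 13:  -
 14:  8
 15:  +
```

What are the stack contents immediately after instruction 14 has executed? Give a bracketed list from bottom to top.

[-15, 8]

4       4
negate  -4
12      -4 12
10      -4 12 10
negate  -4 12 -10
+       -4 2
*       -8
-9      -8 -9
mod     -8
1       -8 1
-       -9
6       -9 6
-       -15
8       -15 8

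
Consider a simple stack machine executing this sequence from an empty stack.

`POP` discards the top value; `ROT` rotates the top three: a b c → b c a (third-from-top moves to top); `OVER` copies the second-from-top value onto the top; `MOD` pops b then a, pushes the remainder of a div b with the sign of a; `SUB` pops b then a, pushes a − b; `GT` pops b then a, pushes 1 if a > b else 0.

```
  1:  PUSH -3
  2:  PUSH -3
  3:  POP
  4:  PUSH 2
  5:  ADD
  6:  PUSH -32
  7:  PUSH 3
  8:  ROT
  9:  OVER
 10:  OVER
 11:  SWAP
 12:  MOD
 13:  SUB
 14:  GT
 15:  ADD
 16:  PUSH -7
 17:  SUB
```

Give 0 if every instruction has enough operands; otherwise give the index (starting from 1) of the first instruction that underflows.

PUSH -3  → -3
PUSH -3  → -3 -3
POP      → -3
PUSH 2   → -3 2
ADD      → -1
PUSH -32 → -1 -32
PUSH 3   → -1 -32 3
ROT      → -32 3 -1
OVER     → -32 3 -1 3
OVER     → -32 3 -1 3 -1
SWAP     → -32 3 -1 -1 3
MOD      → -32 3 -1 -1
SUB      → -32 3 0
GT       → -32 1
ADD      → -31
PUSH -7  → -31 -7
SUB      → -24

0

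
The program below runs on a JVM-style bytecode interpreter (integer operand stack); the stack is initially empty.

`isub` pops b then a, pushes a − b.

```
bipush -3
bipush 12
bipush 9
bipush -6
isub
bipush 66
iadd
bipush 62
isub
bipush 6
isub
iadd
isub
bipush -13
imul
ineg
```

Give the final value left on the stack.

bipush -3   -3
bipush 12   -3 12
bipush 9    -3 12 9
bipush -6   -3 12 9 -6
isub        -3 12 15
bipush 66   -3 12 15 66
iadd        -3 12 81
bipush 62   -3 12 81 62
isub        -3 12 19
bipush 6    -3 12 19 6
isub        -3 12 13
iadd        -3 25
isub        -28
bipush -13  -28 -13
imul        364
ineg        -364

-364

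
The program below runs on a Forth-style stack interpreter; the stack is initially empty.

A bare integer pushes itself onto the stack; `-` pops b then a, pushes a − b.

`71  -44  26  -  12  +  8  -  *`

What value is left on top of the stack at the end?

-4686

71  → [71]
-44 → [71, -44]
26  → [71, -44, 26]
-   → [71, -70]
12  → [71, -70, 12]
+   → [71, -58]
8   → [71, -58, 8]
-   → [71, -66]
*   → [-4686]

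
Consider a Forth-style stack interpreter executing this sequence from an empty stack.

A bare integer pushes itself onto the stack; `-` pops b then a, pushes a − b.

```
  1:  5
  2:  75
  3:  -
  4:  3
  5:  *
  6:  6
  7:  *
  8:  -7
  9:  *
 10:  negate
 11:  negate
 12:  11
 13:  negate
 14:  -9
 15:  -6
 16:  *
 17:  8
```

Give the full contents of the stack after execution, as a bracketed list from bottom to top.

5      : [5]
75     : [5, 75]
-      : [-70]
3      : [-70, 3]
*      : [-210]
6      : [-210, 6]
*      : [-1260]
-7     : [-1260, -7]
*      : [8820]
negate : [-8820]
negate : [8820]
11     : [8820, 11]
negate : [8820, -11]
-9     : [8820, -11, -9]
-6     : [8820, -11, -9, -6]
*      : [8820, -11, 54]
8      : [8820, -11, 54, 8]

[8820, -11, 54, 8]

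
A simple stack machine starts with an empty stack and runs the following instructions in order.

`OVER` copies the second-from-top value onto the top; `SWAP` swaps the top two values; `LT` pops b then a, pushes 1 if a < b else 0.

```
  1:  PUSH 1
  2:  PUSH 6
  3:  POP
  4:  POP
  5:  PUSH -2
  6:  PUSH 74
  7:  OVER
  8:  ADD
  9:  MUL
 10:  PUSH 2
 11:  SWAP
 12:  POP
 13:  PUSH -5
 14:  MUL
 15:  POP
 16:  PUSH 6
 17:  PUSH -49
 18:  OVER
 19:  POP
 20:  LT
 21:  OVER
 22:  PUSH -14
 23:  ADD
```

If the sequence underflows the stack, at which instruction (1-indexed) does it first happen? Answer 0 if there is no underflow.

PUSH 1   → 1
PUSH 6   → 1 6
POP      → 1
POP      → (empty)
PUSH -2  → -2
PUSH 74  → -2 74
OVER     → -2 74 -2
ADD      → -2 72
MUL      → -144
PUSH 2   → -144 2
SWAP     → 2 -144
POP      → 2
PUSH -5  → 2 -5
MUL      → -10
POP      → (empty)
PUSH 6   → 6
PUSH -49 → 6 -49
OVER     → 6 -49 6
POP      → 6 -49
LT       → 0
OVER  — needs 2 operands, stack has 1 → underflow

21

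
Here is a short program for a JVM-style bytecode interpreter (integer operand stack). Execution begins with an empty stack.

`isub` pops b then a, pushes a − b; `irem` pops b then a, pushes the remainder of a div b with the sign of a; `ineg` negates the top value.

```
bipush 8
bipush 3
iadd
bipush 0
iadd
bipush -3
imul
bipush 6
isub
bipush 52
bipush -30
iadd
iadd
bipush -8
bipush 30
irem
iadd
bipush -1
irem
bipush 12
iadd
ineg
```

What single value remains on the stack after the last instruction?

-12

bipush 8   -> [8]
bipush 3   -> [8, 3]
iadd       -> [11]
bipush 0   -> [11, 0]
iadd       -> [11]
bipush -3  -> [11, -3]
imul       -> [-33]
bipush 6   -> [-33, 6]
isub       -> [-39]
bipush 52  -> [-39, 52]
bipush -30 -> [-39, 52, -30]
iadd       -> [-39, 22]
iadd       -> [-17]
bipush -8  -> [-17, -8]
bipush 30  -> [-17, -8, 30]
irem       -> [-17, -8]
iadd       -> [-25]
bipush -1  -> [-25, -1]
irem       -> [0]
bipush 12  -> [0, 12]
iadd       -> [12]
ineg       -> [-12]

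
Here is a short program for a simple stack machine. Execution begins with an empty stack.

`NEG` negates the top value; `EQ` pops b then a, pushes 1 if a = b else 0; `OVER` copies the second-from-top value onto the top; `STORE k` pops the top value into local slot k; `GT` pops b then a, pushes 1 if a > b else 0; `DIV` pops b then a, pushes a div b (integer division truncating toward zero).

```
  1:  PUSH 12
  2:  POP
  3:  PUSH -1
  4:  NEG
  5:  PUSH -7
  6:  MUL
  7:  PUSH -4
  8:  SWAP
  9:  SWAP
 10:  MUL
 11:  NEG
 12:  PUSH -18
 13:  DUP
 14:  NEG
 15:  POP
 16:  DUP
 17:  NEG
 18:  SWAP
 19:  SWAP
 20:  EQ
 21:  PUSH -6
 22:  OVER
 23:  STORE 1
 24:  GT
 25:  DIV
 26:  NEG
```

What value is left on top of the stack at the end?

PUSH 12  : 12
POP      : (empty)
PUSH -1  : -1
NEG      : 1
PUSH -7  : 1 -7
MUL      : -7
PUSH -4  : -7 -4
SWAP     : -4 -7
SWAP     : -7 -4
MUL      : 28
NEG      : -28
PUSH -18 : -28 -18
DUP      : -28 -18 -18
NEG      : -28 -18 18
POP      : -28 -18
DUP      : -28 -18 -18
NEG      : -28 -18 18
SWAP     : -28 18 -18
SWAP     : -28 -18 18
EQ       : -28 0
PUSH -6  : -28 0 -6
OVER     : -28 0 -6 0
STORE 1  : -28 0 -6
GT       : -28 1
DIV      : -28
NEG      : 28

28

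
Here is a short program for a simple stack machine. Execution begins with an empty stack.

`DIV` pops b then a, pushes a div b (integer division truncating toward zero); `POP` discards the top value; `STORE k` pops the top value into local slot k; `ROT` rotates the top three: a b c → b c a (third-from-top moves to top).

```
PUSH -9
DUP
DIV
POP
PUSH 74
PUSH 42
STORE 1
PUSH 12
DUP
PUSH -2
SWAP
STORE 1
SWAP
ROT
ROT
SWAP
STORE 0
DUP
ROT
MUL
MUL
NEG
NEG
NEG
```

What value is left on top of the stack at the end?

-48

PUSH -9  -9
DUP      -9 -9
DIV      1
POP      (empty)
PUSH 74  74
PUSH 42  74 42
STORE 1  74
PUSH 12  74 12
DUP      74 12 12
PUSH -2  74 12 12 -2
SWAP     74 12 -2 12
STORE 1  74 12 -2
SWAP     74 -2 12
ROT      -2 12 74
ROT      12 74 -2
SWAP     12 -2 74
STORE 0  12 -2
DUP      12 -2 -2
ROT      -2 -2 12
MUL      -2 -24
MUL      48
NEG      -48
NEG      48
NEG      -48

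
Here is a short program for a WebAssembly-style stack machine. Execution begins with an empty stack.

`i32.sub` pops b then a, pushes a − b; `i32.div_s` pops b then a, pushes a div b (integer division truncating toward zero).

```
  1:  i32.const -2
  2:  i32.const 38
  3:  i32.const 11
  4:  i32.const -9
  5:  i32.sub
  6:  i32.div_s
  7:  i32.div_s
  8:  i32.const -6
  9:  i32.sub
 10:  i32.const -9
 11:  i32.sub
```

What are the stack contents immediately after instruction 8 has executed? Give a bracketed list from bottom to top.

i32.const -2 -> [-2]
i32.const 38 -> [-2, 38]
i32.const 11 -> [-2, 38, 11]
i32.const -9 -> [-2, 38, 11, -9]
i32.sub      -> [-2, 38, 20]
i32.div_s    -> [-2, 1]
i32.div_s    -> [-2]
i32.const -6 -> [-2, -6]

[-2, -6]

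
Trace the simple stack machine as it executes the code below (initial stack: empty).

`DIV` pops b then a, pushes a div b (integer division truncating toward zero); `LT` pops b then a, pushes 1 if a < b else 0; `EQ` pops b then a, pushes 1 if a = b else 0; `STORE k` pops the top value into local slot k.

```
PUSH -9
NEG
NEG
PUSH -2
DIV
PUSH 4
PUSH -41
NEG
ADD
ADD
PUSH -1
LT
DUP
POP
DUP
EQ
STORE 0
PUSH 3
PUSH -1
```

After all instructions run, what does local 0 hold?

PUSH -9   -9
NEG       9
NEG       -9
PUSH -2   -9 -2
DIV       4
PUSH 4    4 4
PUSH -41  4 4 -41
NEG       4 4 41
ADD       4 45
ADD       49
PUSH -1   49 -1
LT        0
DUP       0 0
POP       0
DUP       0 0
EQ        1
STORE 0   (empty)
PUSH 3    3
PUSH -1   3 -1

1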